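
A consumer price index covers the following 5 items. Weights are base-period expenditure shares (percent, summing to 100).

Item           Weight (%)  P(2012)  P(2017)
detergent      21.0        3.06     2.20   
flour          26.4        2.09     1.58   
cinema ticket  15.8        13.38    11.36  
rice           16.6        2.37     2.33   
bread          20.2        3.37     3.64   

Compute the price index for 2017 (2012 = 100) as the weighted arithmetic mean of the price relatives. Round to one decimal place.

86.6

detergent: 21.0 × (2.20/3.06) = 21.0 × 0.718954 = 15.0980
flour: 26.4 × (1.58/2.09) = 26.4 × 0.755981 = 19.9579
cinema ticket: 15.8 × (11.36/13.38) = 15.8 × 0.849028 = 13.4146
rice: 16.6 × (2.33/2.37) = 16.6 × 0.983122 = 16.3198
bread: 20.2 × (3.64/3.37) = 20.2 × 1.080119 = 21.8184
Index = Σ wᵢ·(p₁ᵢ/p₀ᵢ) = 15.0980 + 19.9579 + 13.4146 + 16.3198 + 21.8184 = 86.6088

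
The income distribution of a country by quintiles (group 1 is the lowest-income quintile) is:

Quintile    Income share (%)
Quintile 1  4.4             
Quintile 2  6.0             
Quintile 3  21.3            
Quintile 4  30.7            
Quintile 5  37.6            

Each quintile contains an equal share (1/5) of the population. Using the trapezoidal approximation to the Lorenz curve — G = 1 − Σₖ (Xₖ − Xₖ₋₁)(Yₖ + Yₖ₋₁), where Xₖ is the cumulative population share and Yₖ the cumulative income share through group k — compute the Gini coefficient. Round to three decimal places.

0.364

Cumulative income shares Yₖ: 0.0440, 0.1040, 0.3170, 0.6240, 1.0000
Σ (Xₖ−Xₖ₋₁)(Yₖ+Yₖ₋₁) = (1/5)(0.0440+0.0000) + (1/5)(0.1040+0.0440) + (1/5)(0.3170+0.1040) + (1/5)(0.6240+0.3170) + (1/5)(1.0000+0.6240)
  = 0.0088 + 0.0296 + 0.0842 + 0.1882 + 0.3248 = 0.6356
G = 1 − 0.6356 = 0.3644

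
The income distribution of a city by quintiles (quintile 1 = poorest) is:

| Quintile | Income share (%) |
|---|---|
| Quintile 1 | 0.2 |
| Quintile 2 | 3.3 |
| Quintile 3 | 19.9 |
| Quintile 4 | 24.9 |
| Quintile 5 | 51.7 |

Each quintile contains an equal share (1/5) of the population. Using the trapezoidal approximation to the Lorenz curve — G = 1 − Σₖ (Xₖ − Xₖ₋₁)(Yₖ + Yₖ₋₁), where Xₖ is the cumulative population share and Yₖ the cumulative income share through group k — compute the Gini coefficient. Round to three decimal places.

0.498

Cumulative income shares Yₖ: 0.0020, 0.0350, 0.2340, 0.4830, 1.0000
Σ (Xₖ−Xₖ₋₁)(Yₖ+Yₖ₋₁) = (1/5)(0.0020+0.0000) + (1/5)(0.0350+0.0020) + (1/5)(0.2340+0.0350) + (1/5)(0.4830+0.2340) + (1/5)(1.0000+0.4830)
  = 0.0004 + 0.0074 + 0.0538 + 0.1434 + 0.2966 = 0.5016
G = 1 − 0.5016 = 0.4984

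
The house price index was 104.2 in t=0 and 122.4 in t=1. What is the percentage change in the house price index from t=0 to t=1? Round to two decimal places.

17.47%

Change = (122.4 − 104.2) / 104.2 × 100
       = 18.2 / 104.2 × 100 = 17.4664%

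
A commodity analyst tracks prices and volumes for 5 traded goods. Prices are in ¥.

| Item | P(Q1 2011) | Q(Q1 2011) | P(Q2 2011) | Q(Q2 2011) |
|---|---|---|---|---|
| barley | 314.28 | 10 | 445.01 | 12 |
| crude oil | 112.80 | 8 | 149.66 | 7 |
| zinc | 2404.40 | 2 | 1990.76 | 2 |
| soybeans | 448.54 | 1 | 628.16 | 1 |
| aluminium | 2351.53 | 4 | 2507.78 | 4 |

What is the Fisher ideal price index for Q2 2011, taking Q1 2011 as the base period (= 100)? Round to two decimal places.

108.91

Laspeyres component (base-period weights):
ΣP(Q2 2011)Q(Q1 2011) = 445.01×10 + 149.66×8 + 1990.76×2 + 628.16×1 + 2507.78×4 = 4450.1 + 1197.28 + 3981.52 + 628.16 + 10031.12 = 20288.18
ΣP(Q1 2011)Q(Q1 2011) = 314.28×10 + 112.80×8 + 2404.40×2 + 448.54×1 + 2351.53×4 = 3142.8 + 902.4 + 4808.8 + 448.54 + 9406.12 = 18708.66
L = 20288.18 / 18708.66 × 100 = 108.4427
Paasche component (current-period weights):
ΣP(Q2 2011)Q(Q2 2011) = 445.01×12 + 149.66×7 + 1990.76×2 + 628.16×1 + 2507.78×4 = 5340.12 + 1047.62 + 3981.52 + 628.16 + 10031.12 = 21028.54
ΣP(Q1 2011)Q(Q2 2011) = 314.28×12 + 112.80×7 + 2404.40×2 + 448.54×1 + 2351.53×4 = 3771.36 + 789.6 + 4808.8 + 448.54 + 9406.12 = 19224.42
P = 21028.54 / 19224.42 × 100 = 109.3845
Fisher = √(L × P) = √(108.4427 × 109.3845) = 108.9126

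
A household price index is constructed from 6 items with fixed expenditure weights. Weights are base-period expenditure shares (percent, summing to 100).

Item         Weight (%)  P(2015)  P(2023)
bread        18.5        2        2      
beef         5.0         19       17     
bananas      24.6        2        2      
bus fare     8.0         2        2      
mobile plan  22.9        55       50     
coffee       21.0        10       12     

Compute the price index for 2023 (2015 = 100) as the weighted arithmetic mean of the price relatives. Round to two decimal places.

bread: 18.5 × (2/2) = 18.5 × 1.000000 = 18.5000
beef: 5.0 × (17/19) = 5.0 × 0.894737 = 4.4737
bananas: 24.6 × (2/2) = 24.6 × 1.000000 = 24.6000
bus fare: 8.0 × (2/2) = 8.0 × 1.000000 = 8.0000
mobile plan: 22.9 × (50/55) = 22.9 × 0.909091 = 20.8182
coffee: 21.0 × (12/10) = 21.0 × 1.200000 = 25.2000
Index = Σ wᵢ·(p₁ᵢ/p₀ᵢ) = 18.5000 + 4.4737 + 24.6000 + 8.0000 + 20.8182 + 25.2000 = 101.5919

101.59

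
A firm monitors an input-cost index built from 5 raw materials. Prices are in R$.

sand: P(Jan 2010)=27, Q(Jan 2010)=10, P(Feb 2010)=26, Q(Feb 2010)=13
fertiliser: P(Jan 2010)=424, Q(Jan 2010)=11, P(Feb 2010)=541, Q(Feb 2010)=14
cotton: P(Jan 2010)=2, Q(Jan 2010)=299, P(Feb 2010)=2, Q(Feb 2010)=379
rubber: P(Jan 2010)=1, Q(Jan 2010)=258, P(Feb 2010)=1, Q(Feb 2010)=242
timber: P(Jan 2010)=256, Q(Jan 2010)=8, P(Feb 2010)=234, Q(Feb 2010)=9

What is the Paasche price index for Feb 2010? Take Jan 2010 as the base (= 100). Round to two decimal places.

114.88

Paasche price index uses current-period quantities as weights.
ΣP(Feb 2010)·Q(Feb 2010) = 26×13 + 541×14 + 2×379 + 1×242 + 234×9 = 338 + 7574 + 758 + 242 + 2106 = 11018
ΣP(Jan 2010)·Q(Feb 2010) = 27×13 + 424×14 + 2×379 + 1×242 + 256×9 = 351 + 5936 + 758 + 242 + 2304 = 9591
Index = 11018 / 9591 × 100 = 114.8785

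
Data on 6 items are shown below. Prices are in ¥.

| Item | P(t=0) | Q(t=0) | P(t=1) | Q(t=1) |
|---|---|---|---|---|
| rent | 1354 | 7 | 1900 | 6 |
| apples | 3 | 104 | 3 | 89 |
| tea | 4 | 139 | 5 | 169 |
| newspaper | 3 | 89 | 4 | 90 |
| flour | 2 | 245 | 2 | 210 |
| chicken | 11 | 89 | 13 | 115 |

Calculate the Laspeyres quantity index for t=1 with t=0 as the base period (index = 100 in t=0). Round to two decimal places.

Laspeyres quantity index uses base-period prices as weights.
ΣP(t=0)·Q(t=1) = 1354×6 + 3×89 + 4×169 + 3×90 + 2×210 + 11×115 = 8124 + 267 + 676 + 270 + 420 + 1265 = 11022
ΣP(t=0)·Q(t=0) = 1354×7 + 3×104 + 4×139 + 3×89 + 2×245 + 11×89 = 9478 + 312 + 556 + 267 + 490 + 979 = 12082
Index = 11022 / 12082 × 100 = 91.2266

91.23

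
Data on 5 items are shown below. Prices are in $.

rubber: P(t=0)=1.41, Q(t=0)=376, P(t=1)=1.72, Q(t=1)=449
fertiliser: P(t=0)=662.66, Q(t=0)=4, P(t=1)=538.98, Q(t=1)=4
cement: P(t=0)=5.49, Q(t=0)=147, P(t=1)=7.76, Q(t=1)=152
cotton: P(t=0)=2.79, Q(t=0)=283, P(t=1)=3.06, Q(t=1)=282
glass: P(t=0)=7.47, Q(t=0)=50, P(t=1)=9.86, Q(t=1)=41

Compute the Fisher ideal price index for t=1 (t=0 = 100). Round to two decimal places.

103.04

Laspeyres component (base-period weights):
ΣP(t=1)Q(t=0) = 1.72×376 + 538.98×4 + 7.76×147 + 3.06×283 + 9.86×50 = 646.72 + 2155.92 + 1140.72 + 865.98 + 493 = 5302.34
ΣP(t=0)Q(t=0) = 1.41×376 + 662.66×4 + 5.49×147 + 2.79×283 + 7.47×50 = 530.16 + 2650.64 + 807.03 + 789.57 + 373.5 = 5150.9
L = 5302.34 / 5150.9 × 100 = 102.9401
Paasche component (current-period weights):
ΣP(t=1)Q(t=1) = 1.72×449 + 538.98×4 + 7.76×152 + 3.06×282 + 9.86×41 = 772.28 + 2155.92 + 1179.52 + 862.92 + 404.26 = 5374.9
ΣP(t=0)Q(t=1) = 1.41×449 + 662.66×4 + 5.49×152 + 2.79×282 + 7.47×41 = 633.09 + 2650.64 + 834.48 + 786.78 + 306.27 = 5211.26
P = 5374.9 / 5211.26 × 100 = 103.1401
Fisher = √(L × P) = √(102.9401 × 103.1401) = 103.0400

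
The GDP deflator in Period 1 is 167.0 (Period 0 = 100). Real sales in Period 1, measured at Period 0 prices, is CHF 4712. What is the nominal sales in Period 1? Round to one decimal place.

7869.0

Nominal = Real × (Index/100) = 4712 × (167.0/100)
        = 4712 × 1.670 = 7869.0400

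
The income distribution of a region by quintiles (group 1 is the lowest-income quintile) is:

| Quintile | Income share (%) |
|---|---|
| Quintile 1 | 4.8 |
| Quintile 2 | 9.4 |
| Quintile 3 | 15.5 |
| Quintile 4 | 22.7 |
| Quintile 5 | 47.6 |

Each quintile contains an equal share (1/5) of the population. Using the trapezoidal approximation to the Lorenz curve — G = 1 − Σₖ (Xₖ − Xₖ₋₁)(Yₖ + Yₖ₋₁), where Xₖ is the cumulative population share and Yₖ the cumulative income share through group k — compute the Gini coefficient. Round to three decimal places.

Cumulative income shares Yₖ: 0.0480, 0.1420, 0.2970, 0.5240, 1.0000
Σ (Xₖ−Xₖ₋₁)(Yₖ+Yₖ₋₁) = (1/5)(0.0480+0.0000) + (1/5)(0.1420+0.0480) + (1/5)(0.2970+0.1420) + (1/5)(0.5240+0.2970) + (1/5)(1.0000+0.5240)
  = 0.0096 + 0.0380 + 0.0878 + 0.1642 + 0.3048 = 0.6044
G = 1 − 0.6044 = 0.3956

0.396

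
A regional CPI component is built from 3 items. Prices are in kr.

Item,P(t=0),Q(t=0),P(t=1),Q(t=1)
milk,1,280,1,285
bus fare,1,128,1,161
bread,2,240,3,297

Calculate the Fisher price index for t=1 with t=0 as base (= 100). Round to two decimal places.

127.79

Laspeyres component (base-period weights):
ΣP(t=1)Q(t=0) = 1×280 + 1×128 + 3×240 = 280 + 128 + 720 = 1128
ΣP(t=0)Q(t=0) = 1×280 + 1×128 + 2×240 = 280 + 128 + 480 = 888
L = 1128 / 888 × 100 = 127.0270
Paasche component (current-period weights):
ΣP(t=1)Q(t=1) = 1×285 + 1×161 + 3×297 = 285 + 161 + 891 = 1337
ΣP(t=0)Q(t=1) = 1×285 + 1×161 + 2×297 = 285 + 161 + 594 = 1040
P = 1337 / 1040 × 100 = 128.5577
Fisher = √(L × P) = √(127.0270 × 128.5577) = 127.7901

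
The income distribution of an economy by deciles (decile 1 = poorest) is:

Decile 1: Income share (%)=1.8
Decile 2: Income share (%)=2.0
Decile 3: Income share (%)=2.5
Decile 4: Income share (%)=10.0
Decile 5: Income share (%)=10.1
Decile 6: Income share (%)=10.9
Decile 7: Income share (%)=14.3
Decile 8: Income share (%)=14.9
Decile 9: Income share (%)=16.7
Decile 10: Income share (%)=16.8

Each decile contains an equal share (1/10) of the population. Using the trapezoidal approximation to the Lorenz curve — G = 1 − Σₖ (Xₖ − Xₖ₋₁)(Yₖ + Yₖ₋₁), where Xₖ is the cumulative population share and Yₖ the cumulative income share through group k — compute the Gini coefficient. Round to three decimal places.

Cumulative income shares Yₖ: 0.0180, 0.0380, 0.0630, 0.1630, 0.2640, 0.3730, 0.5160, 0.6650, 0.8320, 1.0000
Σ (Xₖ−Xₖ₋₁)(Yₖ+Yₖ₋₁) = (1/10)(0.0180+0.0000) + (1/10)(0.0380+0.0180) + (1/10)(0.0630+0.0380) + (1/10)(0.1630+0.0630) + (1/10)(0.2640+0.1630) + (1/10)(0.3730+0.2640) + (1/10)(0.5160+0.3730) + (1/10)(0.6650+0.5160) + (1/10)(0.8320+0.6650) + (1/10)(1.0000+0.8320)
  = 0.0018 + 0.0056 + 0.0101 + 0.0226 + 0.0427 + 0.0637 + 0.0889 + 0.1181 + 0.1497 + 0.1832 = 0.6864
G = 1 − 0.6864 = 0.3136

0.314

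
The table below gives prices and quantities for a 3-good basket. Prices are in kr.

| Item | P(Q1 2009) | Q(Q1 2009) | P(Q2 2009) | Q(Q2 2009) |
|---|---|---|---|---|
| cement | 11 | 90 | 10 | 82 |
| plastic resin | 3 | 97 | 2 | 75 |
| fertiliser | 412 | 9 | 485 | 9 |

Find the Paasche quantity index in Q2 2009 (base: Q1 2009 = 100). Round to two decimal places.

97.73

Paasche quantity index uses current-period prices as weights.
ΣP(Q2 2009)·Q(Q2 2009) = 10×82 + 2×75 + 485×9 = 820 + 150 + 4365 = 5335
ΣP(Q2 2009)·Q(Q1 2009) = 10×90 + 2×97 + 485×9 = 900 + 194 + 4365 = 5459
Index = 5335 / 5459 × 100 = 97.7285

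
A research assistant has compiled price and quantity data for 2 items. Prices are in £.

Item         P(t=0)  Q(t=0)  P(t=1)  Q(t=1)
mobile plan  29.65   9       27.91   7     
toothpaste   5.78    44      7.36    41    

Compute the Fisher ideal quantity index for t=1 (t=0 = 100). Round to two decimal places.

85.87

Laspeyres component (base-period weights):
ΣP(t=0)Q(t=1) = 29.65×7 + 5.78×41 = 207.55 + 236.98 = 444.53
ΣP(t=0)Q(t=0) = 29.65×9 + 5.78×44 = 266.85 + 254.32 = 521.17
L = 444.53 / 521.17 × 100 = 85.2946
Paasche component (current-period weights):
ΣP(t=1)Q(t=1) = 27.91×7 + 7.36×41 = 195.37 + 301.76 = 497.13
ΣP(t=1)Q(t=0) = 27.91×9 + 7.36×44 = 251.19 + 323.84 = 575.03
P = 497.13 / 575.03 × 100 = 86.4529
Fisher = √(L × P) = √(85.2946 × 86.4529) = 85.8718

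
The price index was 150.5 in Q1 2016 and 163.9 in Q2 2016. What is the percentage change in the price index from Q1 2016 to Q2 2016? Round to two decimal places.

Change = (163.9 − 150.5) / 150.5 × 100
       = 13.4 / 150.5 × 100 = 8.9037%

8.90%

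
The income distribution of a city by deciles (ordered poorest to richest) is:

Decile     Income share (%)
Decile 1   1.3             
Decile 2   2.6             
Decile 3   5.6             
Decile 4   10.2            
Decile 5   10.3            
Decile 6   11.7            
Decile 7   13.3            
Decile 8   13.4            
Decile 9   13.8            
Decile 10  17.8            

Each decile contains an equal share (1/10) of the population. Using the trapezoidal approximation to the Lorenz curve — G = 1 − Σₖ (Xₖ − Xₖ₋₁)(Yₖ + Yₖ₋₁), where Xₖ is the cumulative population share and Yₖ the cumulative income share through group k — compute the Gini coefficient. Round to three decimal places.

0.277

Cumulative income shares Yₖ: 0.0130, 0.0390, 0.0950, 0.1970, 0.3000, 0.4170, 0.5500, 0.6840, 0.8220, 1.0000
Σ (Xₖ−Xₖ₋₁)(Yₖ+Yₖ₋₁) = (1/10)(0.0130+0.0000) + (1/10)(0.0390+0.0130) + (1/10)(0.0950+0.0390) + (1/10)(0.1970+0.0950) + (1/10)(0.3000+0.1970) + (1/10)(0.4170+0.3000) + (1/10)(0.5500+0.4170) + (1/10)(0.6840+0.5500) + (1/10)(0.8220+0.6840) + (1/10)(1.0000+0.8220)
  = 0.0013 + 0.0052 + 0.0134 + 0.0292 + 0.0497 + 0.0717 + 0.0967 + 0.1234 + 0.1506 + 0.1822 = 0.7234
G = 1 − 0.7234 = 0.2766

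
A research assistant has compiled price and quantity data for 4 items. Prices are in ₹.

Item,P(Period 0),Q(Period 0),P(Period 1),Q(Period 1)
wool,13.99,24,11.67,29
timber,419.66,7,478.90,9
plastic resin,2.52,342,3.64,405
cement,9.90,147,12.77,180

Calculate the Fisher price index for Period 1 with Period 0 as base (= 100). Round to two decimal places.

120.69

Laspeyres component (base-period weights):
ΣP(Period 1)Q(Period 0) = 11.67×24 + 478.90×7 + 3.64×342 + 12.77×147 = 280.08 + 3352.3 + 1244.88 + 1877.19 = 6754.45
ΣP(Period 0)Q(Period 0) = 13.99×24 + 419.66×7 + 2.52×342 + 9.90×147 = 335.76 + 2937.62 + 861.84 + 1455.3 = 5590.52
L = 6754.45 / 5590.52 × 100 = 120.8197
Paasche component (current-period weights):
ΣP(Period 1)Q(Period 1) = 11.67×29 + 478.90×9 + 3.64×405 + 12.77×180 = 338.43 + 4310.1 + 1474.2 + 2298.6 = 8421.33
ΣP(Period 0)Q(Period 1) = 13.99×29 + 419.66×9 + 2.52×405 + 9.90×180 = 405.71 + 3776.94 + 1020.6 + 1782 = 6985.25
P = 8421.33 / 6985.25 × 100 = 120.5587
Fisher = √(L × P) = √(120.8197 × 120.5587) = 120.6892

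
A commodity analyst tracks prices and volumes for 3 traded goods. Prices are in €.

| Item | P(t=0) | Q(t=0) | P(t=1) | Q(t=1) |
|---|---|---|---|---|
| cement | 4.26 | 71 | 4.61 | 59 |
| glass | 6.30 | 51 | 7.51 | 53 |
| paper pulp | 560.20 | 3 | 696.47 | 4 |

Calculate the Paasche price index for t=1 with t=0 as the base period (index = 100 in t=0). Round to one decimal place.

122.3

Paasche price index uses current-period quantities as weights.
ΣP(t=1)·Q(t=1) = 4.61×59 + 7.51×53 + 696.47×4 = 271.99 + 398.03 + 2785.88 = 3455.9
ΣP(t=0)·Q(t=1) = 4.26×59 + 6.30×53 + 560.20×4 = 251.34 + 333.9 + 2240.8 = 2826.04
Index = 3455.9 / 2826.04 × 100 = 122.2877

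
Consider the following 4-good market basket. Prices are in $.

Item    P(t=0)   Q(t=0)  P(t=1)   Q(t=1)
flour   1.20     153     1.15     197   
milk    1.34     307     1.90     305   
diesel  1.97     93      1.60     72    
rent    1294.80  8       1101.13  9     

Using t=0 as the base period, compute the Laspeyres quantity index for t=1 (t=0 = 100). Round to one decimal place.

Laspeyres quantity index uses base-period prices as weights.
ΣP(t=0)·Q(t=1) = 1.20×197 + 1.34×305 + 1.97×72 + 1294.80×9 = 236.4 + 408.7 + 141.84 + 11653.2 = 12440.14
ΣP(t=0)·Q(t=0) = 1.20×153 + 1.34×307 + 1.97×93 + 1294.80×8 = 183.6 + 411.38 + 183.21 + 10358.4 = 11136.59
Index = 12440.14 / 11136.59 × 100 = 111.7051

111.7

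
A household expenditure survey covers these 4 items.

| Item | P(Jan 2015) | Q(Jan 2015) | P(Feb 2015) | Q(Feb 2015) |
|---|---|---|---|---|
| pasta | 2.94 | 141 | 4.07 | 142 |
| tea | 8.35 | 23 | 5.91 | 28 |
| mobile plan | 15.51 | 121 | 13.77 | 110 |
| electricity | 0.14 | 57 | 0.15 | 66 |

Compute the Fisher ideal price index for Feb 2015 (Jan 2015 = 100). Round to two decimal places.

Laspeyres component (base-period weights):
ΣP(Feb 2015)Q(Jan 2015) = 4.07×141 + 5.91×23 + 13.77×121 + 0.15×57 = 573.87 + 135.93 + 1666.17 + 8.55 = 2384.52
ΣP(Jan 2015)Q(Jan 2015) = 2.94×141 + 8.35×23 + 15.51×121 + 0.14×57 = 414.54 + 192.05 + 1876.71 + 7.98 = 2491.28
L = 2384.52 / 2491.28 × 100 = 95.7147
Paasche component (current-period weights):
ΣP(Feb 2015)Q(Feb 2015) = 4.07×142 + 5.91×28 + 13.77×110 + 0.15×66 = 577.94 + 165.48 + 1514.7 + 9.9 = 2268.02
ΣP(Jan 2015)Q(Feb 2015) = 2.94×142 + 8.35×28 + 15.51×110 + 0.14×66 = 417.48 + 233.8 + 1706.1 + 9.24 = 2366.62
P = 2268.02 / 2366.62 × 100 = 95.8337
Fisher = √(L × P) = √(95.7147 × 95.8337) = 95.7742

95.77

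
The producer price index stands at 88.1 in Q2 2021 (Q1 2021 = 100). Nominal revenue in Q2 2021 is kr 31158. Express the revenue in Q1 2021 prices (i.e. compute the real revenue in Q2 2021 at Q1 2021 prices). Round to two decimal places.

35366.63

Real = Nominal ÷ (Index/100) = 31158 ÷ (88.1/100)
     = 31158 ÷ 0.881 = 35366.6288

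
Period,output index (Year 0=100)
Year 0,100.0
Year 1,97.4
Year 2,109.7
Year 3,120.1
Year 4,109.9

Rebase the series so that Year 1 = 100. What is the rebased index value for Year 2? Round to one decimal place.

Rebased(Year 2) = 109.7 / 97.4 × 100 = 112.6283

112.6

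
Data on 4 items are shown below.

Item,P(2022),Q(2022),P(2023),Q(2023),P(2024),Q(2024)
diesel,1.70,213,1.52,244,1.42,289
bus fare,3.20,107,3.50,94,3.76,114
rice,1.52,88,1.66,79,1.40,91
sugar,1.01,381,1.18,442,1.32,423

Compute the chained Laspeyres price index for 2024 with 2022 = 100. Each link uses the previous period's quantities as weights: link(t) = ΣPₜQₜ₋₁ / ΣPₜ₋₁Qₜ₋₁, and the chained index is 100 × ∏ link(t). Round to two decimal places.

Link 2022→2023:
ΣP(2023)Q(2022) = 1.52×213 + 3.50×107 + 1.66×88 + 1.18×381 = 323.76 + 374.5 + 146.08 + 449.58 = 1293.92
ΣP(2022)Q(2022) = 1.70×213 + 3.20×107 + 1.52×88 + 1.01×381 = 362.1 + 342.4 + 133.76 + 384.81 = 1223.07
link = 1293.92/1223.07 = 1.057928
Link 2023→2024:
ΣP(2024)Q(2023) = 1.42×244 + 3.76×94 + 1.40×79 + 1.32×442 = 346.48 + 353.44 + 110.6 + 583.44 = 1393.96
ΣP(2023)Q(2023) = 1.52×244 + 3.50×94 + 1.66×79 + 1.18×442 = 370.88 + 329 + 131.14 + 521.56 = 1352.58
link = 1393.96/1352.58 = 1.030593
Chained index = 100 × 1.057928 × 1.030593 = 109.0294

109.03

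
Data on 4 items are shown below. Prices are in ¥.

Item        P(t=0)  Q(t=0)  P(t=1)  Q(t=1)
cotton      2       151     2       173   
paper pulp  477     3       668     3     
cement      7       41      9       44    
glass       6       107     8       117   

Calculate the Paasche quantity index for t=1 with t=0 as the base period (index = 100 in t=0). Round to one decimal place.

Paasche quantity index uses current-period prices as weights.
ΣP(t=1)·Q(t=1) = 2×173 + 668×3 + 9×44 + 8×117 = 346 + 2004 + 396 + 936 = 3682
ΣP(t=1)·Q(t=0) = 2×151 + 668×3 + 9×41 + 8×107 = 302 + 2004 + 369 + 856 = 3531
Index = 3682 / 3531 × 100 = 104.2764

104.3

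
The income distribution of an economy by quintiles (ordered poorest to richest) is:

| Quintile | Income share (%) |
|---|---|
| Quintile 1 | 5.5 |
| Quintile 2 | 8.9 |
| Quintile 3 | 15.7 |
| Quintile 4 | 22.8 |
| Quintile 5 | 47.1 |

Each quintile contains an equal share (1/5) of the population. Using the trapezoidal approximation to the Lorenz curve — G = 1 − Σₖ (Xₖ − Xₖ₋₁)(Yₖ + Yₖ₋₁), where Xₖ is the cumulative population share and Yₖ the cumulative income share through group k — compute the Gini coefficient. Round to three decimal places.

0.388

Cumulative income shares Yₖ: 0.0550, 0.1440, 0.3010, 0.5290, 1.0000
Σ (Xₖ−Xₖ₋₁)(Yₖ+Yₖ₋₁) = (1/5)(0.0550+0.0000) + (1/5)(0.1440+0.0550) + (1/5)(0.3010+0.1440) + (1/5)(0.5290+0.3010) + (1/5)(1.0000+0.5290)
  = 0.0110 + 0.0398 + 0.0890 + 0.1660 + 0.3058 = 0.6116
G = 1 − 0.6116 = 0.3884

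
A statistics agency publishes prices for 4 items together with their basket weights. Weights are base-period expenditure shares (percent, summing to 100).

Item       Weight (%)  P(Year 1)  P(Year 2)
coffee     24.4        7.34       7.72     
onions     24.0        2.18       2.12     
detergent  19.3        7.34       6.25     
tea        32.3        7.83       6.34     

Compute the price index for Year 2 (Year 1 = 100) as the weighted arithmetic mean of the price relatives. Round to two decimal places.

coffee: 24.4 × (7.72/7.34) = 24.4 × 1.051771 = 25.6632
onions: 24.0 × (2.12/2.18) = 24.0 × 0.972477 = 23.3394
detergent: 19.3 × (6.25/7.34) = 19.3 × 0.851499 = 16.4339
tea: 32.3 × (6.34/7.83) = 32.3 × 0.809706 = 26.1535
Index = Σ wᵢ·(p₁ᵢ/p₀ᵢ) = 25.6632 + 23.3394 + 16.4339 + 26.1535 = 91.5901

91.59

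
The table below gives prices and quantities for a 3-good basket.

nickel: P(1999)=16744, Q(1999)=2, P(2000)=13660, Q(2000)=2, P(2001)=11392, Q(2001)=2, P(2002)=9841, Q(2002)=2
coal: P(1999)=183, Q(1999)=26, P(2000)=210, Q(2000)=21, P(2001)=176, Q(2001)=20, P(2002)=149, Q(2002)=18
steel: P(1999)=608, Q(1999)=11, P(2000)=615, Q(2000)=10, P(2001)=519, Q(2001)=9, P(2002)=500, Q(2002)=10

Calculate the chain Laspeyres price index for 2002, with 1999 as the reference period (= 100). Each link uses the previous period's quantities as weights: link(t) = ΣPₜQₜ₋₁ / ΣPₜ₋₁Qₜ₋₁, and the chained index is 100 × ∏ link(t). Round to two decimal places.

64.52

Link 1999→2000:
ΣP(2000)Q(1999) = 13660×2 + 210×26 + 615×11 = 27320 + 5460 + 6765 = 39545
ΣP(1999)Q(1999) = 16744×2 + 183×26 + 608×11 = 33488 + 4758 + 6688 = 44934
link = 39545/44934 = 0.880069
Link 2000→2001:
ΣP(2001)Q(2000) = 11392×2 + 176×21 + 519×10 = 22784 + 3696 + 5190 = 31670
ΣP(2000)Q(2000) = 13660×2 + 210×21 + 615×10 = 27320 + 4410 + 6150 = 37880
link = 31670/37880 = 0.836061
Link 2001→2002:
ΣP(2002)Q(2001) = 9841×2 + 149×20 + 500×9 = 19682 + 2980 + 4500 = 27162
ΣP(2001)Q(2001) = 11392×2 + 176×20 + 519×9 = 22784 + 3520 + 4671 = 30975
link = 27162/30975 = 0.876901
Chained index = 100 × 0.880069 × 0.836061 × 0.876901 = 64.5216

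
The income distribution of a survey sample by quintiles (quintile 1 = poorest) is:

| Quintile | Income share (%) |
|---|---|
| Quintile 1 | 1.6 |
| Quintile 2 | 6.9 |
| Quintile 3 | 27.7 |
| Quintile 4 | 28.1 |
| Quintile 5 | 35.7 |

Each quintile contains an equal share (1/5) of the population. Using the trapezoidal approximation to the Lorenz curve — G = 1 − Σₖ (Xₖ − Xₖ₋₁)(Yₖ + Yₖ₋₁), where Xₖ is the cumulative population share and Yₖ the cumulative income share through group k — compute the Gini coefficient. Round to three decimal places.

Cumulative income shares Yₖ: 0.0160, 0.0850, 0.3620, 0.6430, 1.0000
Σ (Xₖ−Xₖ₋₁)(Yₖ+Yₖ₋₁) = (1/5)(0.0160+0.0000) + (1/5)(0.0850+0.0160) + (1/5)(0.3620+0.0850) + (1/5)(0.6430+0.3620) + (1/5)(1.0000+0.6430)
  = 0.0032 + 0.0202 + 0.0894 + 0.2010 + 0.3286 = 0.6424
G = 1 − 0.6424 = 0.3576

0.358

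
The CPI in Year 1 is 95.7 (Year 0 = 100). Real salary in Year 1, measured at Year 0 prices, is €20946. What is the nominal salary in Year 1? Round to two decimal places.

Nominal = Real × (Index/100) = 20946 × (95.7/100)
        = 20946 × 0.957 = 20045.3220

20045.32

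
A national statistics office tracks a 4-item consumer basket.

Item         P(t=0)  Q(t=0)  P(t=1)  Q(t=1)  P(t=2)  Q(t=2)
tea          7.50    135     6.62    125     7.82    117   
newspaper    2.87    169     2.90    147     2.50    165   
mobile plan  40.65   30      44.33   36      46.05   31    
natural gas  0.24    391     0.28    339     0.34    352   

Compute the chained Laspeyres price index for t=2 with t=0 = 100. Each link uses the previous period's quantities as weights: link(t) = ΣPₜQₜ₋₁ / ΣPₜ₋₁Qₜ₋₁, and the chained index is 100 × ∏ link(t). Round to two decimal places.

106.35

Link t=0→t=1:
ΣP(t=1)Q(t=0) = 6.62×135 + 2.90×169 + 44.33×30 + 0.28×391 = 893.7 + 490.1 + 1329.9 + 109.48 = 2823.18
ΣP(t=0)Q(t=0) = 7.50×135 + 2.87×169 + 40.65×30 + 0.24×391 = 1012.5 + 485.03 + 1219.5 + 93.84 = 2810.87
link = 2823.18/2810.87 = 1.004379
Link t=1→t=2:
ΣP(t=2)Q(t=1) = 7.82×125 + 2.50×147 + 46.05×36 + 0.34×339 = 977.5 + 367.5 + 1657.8 + 115.26 = 3118.06
ΣP(t=1)Q(t=1) = 6.62×125 + 2.90×147 + 44.33×36 + 0.28×339 = 827.5 + 426.3 + 1595.88 + 94.92 = 2944.6
link = 3118.06/2944.6 = 1.058908
Chained index = 100 × 1.004379 × 1.058908 = 106.3545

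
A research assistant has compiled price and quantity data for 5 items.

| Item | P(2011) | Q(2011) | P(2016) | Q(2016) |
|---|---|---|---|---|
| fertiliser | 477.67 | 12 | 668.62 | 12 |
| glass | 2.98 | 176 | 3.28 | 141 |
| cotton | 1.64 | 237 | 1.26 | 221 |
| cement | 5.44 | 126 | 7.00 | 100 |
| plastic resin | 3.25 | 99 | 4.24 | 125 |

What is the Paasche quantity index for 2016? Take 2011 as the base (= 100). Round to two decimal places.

Paasche quantity index uses current-period prices as weights.
ΣP(2016)·Q(2016) = 668.62×12 + 3.28×141 + 1.26×221 + 7.00×100 + 4.24×125 = 8023.44 + 462.48 + 278.46 + 700 + 530 = 9994.38
ΣP(2016)·Q(2011) = 668.62×12 + 3.28×176 + 1.26×237 + 7.00×126 + 4.24×99 = 8023.44 + 577.28 + 298.62 + 882 + 419.76 = 10201.1
Index = 9994.38 / 10201.1 × 100 = 97.9736

97.97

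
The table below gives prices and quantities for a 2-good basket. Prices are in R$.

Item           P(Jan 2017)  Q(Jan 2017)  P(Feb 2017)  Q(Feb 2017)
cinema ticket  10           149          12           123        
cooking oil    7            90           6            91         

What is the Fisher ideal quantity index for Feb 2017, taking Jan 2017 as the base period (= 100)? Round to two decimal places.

Laspeyres component (base-period weights):
ΣP(Jan 2017)Q(Feb 2017) = 10×123 + 7×91 = 1230 + 637 = 1867
ΣP(Jan 2017)Q(Jan 2017) = 10×149 + 7×90 = 1490 + 630 = 2120
L = 1867 / 2120 × 100 = 88.0660
Paasche component (current-period weights):
ΣP(Feb 2017)Q(Feb 2017) = 12×123 + 6×91 = 1476 + 546 = 2022
ΣP(Feb 2017)Q(Jan 2017) = 12×149 + 6×90 = 1788 + 540 = 2328
P = 2022 / 2328 × 100 = 86.8557
Fisher = √(L × P) = √(88.0660 × 86.8557) = 87.4588

87.46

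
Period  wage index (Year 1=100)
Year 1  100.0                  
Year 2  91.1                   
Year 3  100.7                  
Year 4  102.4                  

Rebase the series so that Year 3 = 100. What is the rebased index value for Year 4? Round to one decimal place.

101.7

Rebased(Year 4) = 102.4 / 100.7 × 100 = 101.6882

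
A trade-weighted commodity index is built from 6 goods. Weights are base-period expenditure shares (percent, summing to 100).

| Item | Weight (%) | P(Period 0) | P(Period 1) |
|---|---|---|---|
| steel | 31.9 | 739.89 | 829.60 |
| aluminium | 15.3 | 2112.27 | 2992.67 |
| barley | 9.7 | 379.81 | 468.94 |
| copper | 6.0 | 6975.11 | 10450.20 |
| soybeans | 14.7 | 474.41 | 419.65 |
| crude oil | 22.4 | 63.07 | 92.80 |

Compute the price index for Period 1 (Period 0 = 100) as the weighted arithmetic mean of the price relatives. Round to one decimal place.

steel: 31.9 × (829.60/739.89) = 31.9 × 1.121248 = 35.7678
aluminium: 15.3 × (2992.67/2112.27) = 15.3 × 1.416803 = 21.6771
barley: 9.7 × (468.94/379.81) = 9.7 × 1.234670 = 11.9763
copper: 6.0 × (10450.20/6975.11) = 6.0 × 1.498213 = 8.9893
soybeans: 14.7 × (419.65/474.41) = 14.7 × 0.884572 = 13.0032
crude oil: 22.4 × (92.80/63.07) = 22.4 × 1.471381 = 32.9589
Index = Σ wᵢ·(p₁ᵢ/p₀ᵢ) = 35.7678 + 21.6771 + 11.9763 + 8.9893 + 13.0032 + 32.9589 = 124.3726

124.4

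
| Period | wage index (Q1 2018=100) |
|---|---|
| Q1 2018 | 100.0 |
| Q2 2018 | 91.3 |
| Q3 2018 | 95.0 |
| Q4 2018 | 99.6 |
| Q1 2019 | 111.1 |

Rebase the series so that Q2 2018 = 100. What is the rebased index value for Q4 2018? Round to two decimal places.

Rebased(Q4 2018) = 99.6 / 91.3 × 100 = 109.0909

109.09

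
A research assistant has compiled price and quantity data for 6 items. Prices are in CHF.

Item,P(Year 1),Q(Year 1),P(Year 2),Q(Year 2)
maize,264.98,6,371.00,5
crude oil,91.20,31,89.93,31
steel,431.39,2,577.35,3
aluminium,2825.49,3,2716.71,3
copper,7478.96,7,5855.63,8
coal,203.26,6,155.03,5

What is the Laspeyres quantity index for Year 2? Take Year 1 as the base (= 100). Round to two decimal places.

Laspeyres quantity index uses base-period prices as weights.
ΣP(Year 1)·Q(Year 2) = 264.98×5 + 91.20×31 + 431.39×3 + 2825.49×3 + 7478.96×8 + 203.26×5 = 1324.9 + 2827.2 + 1294.17 + 8476.47 + 59831.68 + 1016.3 = 74770.72
ΣP(Year 1)·Q(Year 1) = 264.98×6 + 91.20×31 + 431.39×2 + 2825.49×3 + 7478.96×7 + 203.26×6 = 1589.88 + 2827.2 + 862.78 + 8476.47 + 52352.72 + 1219.56 = 67328.61
Index = 74770.72 / 67328.61 × 100 = 111.0534

111.05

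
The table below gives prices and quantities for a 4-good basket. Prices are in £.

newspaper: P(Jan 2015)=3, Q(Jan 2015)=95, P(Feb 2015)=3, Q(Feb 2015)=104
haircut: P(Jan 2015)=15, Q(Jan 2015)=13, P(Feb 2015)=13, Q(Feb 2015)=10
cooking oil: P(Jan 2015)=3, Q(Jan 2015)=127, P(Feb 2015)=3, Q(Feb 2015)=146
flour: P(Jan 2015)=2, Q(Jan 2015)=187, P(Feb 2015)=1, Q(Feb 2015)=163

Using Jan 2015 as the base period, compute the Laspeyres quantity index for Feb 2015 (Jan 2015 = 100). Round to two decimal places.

Laspeyres quantity index uses base-period prices as weights.
ΣP(Jan 2015)·Q(Feb 2015) = 3×104 + 15×10 + 3×146 + 2×163 = 312 + 150 + 438 + 326 = 1226
ΣP(Jan 2015)·Q(Jan 2015) = 3×95 + 15×13 + 3×127 + 2×187 = 285 + 195 + 381 + 374 = 1235
Index = 1226 / 1235 × 100 = 99.2713

99.27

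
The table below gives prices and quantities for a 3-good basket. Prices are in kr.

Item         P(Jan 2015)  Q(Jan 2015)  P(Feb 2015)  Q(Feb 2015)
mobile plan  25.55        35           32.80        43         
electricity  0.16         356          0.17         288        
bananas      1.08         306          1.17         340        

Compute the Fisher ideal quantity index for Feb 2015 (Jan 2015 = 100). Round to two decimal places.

118.26

Laspeyres component (base-period weights):
ΣP(Jan 2015)Q(Feb 2015) = 25.55×43 + 0.16×288 + 1.08×340 = 1098.65 + 46.08 + 367.2 = 1511.93
ΣP(Jan 2015)Q(Jan 2015) = 25.55×35 + 0.16×356 + 1.08×306 = 894.25 + 56.96 + 330.48 = 1281.69
L = 1511.93 / 1281.69 × 100 = 117.9638
Paasche component (current-period weights):
ΣP(Feb 2015)Q(Feb 2015) = 32.80×43 + 0.17×288 + 1.17×340 = 1410.4 + 48.96 + 397.8 = 1857.16
ΣP(Feb 2015)Q(Jan 2015) = 32.80×35 + 0.17×356 + 1.17×306 = 1148 + 60.52 + 358.02 = 1566.54
P = 1857.16 / 1566.54 × 100 = 118.5517
Fisher = √(L × P) = √(117.9638 × 118.5517) = 118.2574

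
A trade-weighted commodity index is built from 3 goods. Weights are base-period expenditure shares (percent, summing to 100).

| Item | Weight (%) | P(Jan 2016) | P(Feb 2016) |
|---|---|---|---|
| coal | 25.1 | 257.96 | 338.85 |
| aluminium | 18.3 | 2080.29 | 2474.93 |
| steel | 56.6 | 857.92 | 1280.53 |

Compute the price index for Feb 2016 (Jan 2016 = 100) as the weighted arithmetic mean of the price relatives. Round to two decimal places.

139.22

coal: 25.1 × (338.85/257.96) = 25.1 × 1.313576 = 32.9708
aluminium: 18.3 × (2474.93/2080.29) = 18.3 × 1.189704 = 21.7716
steel: 56.6 × (1280.53/857.92) = 56.6 × 1.492598 = 84.4811
Index = Σ wᵢ·(p₁ᵢ/p₀ᵢ) = 32.9708 + 21.7716 + 84.4811 = 139.2234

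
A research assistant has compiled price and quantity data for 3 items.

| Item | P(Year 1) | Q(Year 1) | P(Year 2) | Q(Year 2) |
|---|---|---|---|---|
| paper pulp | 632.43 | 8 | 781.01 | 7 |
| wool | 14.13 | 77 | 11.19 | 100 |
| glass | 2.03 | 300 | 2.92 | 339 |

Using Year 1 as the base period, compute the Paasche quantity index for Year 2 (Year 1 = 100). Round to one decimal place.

94.9

Paasche quantity index uses current-period prices as weights.
ΣP(Year 2)·Q(Year 2) = 781.01×7 + 11.19×100 + 2.92×339 = 5467.07 + 1119 + 989.88 = 7575.95
ΣP(Year 2)·Q(Year 1) = 781.01×8 + 11.19×77 + 2.92×300 = 6248.08 + 861.63 + 876 = 7985.71
Index = 7575.95 / 7985.71 × 100 = 94.8688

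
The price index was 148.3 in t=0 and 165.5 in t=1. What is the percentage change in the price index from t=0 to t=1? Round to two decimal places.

Change = (165.5 − 148.3) / 148.3 × 100
       = 17.2 / 148.3 × 100 = 11.5981%

11.60%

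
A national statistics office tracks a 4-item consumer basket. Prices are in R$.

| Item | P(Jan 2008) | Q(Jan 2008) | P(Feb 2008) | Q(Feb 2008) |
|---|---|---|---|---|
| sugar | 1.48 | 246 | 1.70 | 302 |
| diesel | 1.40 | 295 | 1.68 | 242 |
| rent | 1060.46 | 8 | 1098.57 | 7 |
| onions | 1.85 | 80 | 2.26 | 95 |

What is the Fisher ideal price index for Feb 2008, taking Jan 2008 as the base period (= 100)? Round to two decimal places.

105.14

Laspeyres component (base-period weights):
ΣP(Feb 2008)Q(Jan 2008) = 1.70×246 + 1.68×295 + 1098.57×8 + 2.26×80 = 418.2 + 495.6 + 8788.56 + 180.8 = 9883.16
ΣP(Jan 2008)Q(Jan 2008) = 1.48×246 + 1.40×295 + 1060.46×8 + 1.85×80 = 364.08 + 413 + 8483.68 + 148 = 9408.76
L = 9883.16 / 9408.76 × 100 = 105.0421
Paasche component (current-period weights):
ΣP(Feb 2008)Q(Feb 2008) = 1.70×302 + 1.68×242 + 1098.57×7 + 2.26×95 = 513.4 + 406.56 + 7689.99 + 214.7 = 8824.65
ΣP(Jan 2008)Q(Feb 2008) = 1.48×302 + 1.40×242 + 1060.46×7 + 1.85×95 = 446.96 + 338.8 + 7423.22 + 175.75 = 8384.73
P = 8824.65 / 8384.73 × 100 = 105.2467
Fisher = √(L × P) = √(105.0421 × 105.2467) = 105.1443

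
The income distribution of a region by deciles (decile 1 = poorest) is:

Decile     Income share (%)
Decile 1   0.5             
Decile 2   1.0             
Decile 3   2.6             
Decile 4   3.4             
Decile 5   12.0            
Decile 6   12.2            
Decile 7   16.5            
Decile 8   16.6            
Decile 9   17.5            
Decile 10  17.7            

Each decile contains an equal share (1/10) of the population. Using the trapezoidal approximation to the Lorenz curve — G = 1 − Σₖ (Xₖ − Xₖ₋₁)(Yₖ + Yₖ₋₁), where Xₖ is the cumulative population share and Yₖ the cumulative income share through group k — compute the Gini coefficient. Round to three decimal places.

Cumulative income shares Yₖ: 0.0050, 0.0150, 0.0410, 0.0750, 0.1950, 0.3170, 0.4820, 0.6480, 0.8230, 1.0000
Σ (Xₖ−Xₖ₋₁)(Yₖ+Yₖ₋₁) = (1/10)(0.0050+0.0000) + (1/10)(0.0150+0.0050) + (1/10)(0.0410+0.0150) + (1/10)(0.0750+0.0410) + (1/10)(0.1950+0.0750) + (1/10)(0.3170+0.1950) + (1/10)(0.4820+0.3170) + (1/10)(0.6480+0.4820) + (1/10)(0.8230+0.6480) + (1/10)(1.0000+0.8230)
  = 0.0005 + 0.0020 + 0.0056 + 0.0116 + 0.0270 + 0.0512 + 0.0799 + 0.1130 + 0.1471 + 0.1823 = 0.6202
G = 1 − 0.6202 = 0.3798

0.380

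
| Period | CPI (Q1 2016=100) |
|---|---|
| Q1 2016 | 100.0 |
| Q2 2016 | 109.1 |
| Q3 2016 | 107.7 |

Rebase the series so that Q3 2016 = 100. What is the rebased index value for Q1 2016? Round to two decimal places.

Rebased(Q1 2016) = 100.0 / 107.7 × 100 = 92.8505

92.85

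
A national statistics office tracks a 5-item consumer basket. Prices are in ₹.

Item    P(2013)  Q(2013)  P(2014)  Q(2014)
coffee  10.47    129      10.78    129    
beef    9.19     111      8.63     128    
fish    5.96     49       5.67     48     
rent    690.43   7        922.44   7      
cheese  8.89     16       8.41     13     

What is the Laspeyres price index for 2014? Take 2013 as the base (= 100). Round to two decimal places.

Laspeyres price index uses base-period quantities as weights.
ΣP(2014)·Q(2013) = 10.78×129 + 8.63×111 + 5.67×49 + 922.44×7 + 8.41×16 = 1390.62 + 957.93 + 277.83 + 6457.08 + 134.56 = 9218.02
ΣP(2013)·Q(2013) = 10.47×129 + 9.19×111 + 5.96×49 + 690.43×7 + 8.89×16 = 1350.63 + 1020.09 + 292.04 + 4833.01 + 142.24 = 7638.01
Index = 9218.02 / 7638.01 × 100 = 120.6861

120.69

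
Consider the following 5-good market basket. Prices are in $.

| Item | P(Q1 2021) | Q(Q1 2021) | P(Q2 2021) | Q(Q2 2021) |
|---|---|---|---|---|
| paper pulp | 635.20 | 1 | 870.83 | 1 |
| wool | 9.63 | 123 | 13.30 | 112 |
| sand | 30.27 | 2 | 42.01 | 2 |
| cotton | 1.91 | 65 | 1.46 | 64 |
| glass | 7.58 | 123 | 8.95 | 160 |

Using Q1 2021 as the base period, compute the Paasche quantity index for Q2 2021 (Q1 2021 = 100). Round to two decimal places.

Paasche quantity index uses current-period prices as weights.
ΣP(Q2 2021)·Q(Q2 2021) = 870.83×1 + 13.30×112 + 42.01×2 + 1.46×64 + 8.95×160 = 870.83 + 1489.6 + 84.02 + 93.44 + 1432 = 3969.89
ΣP(Q2 2021)·Q(Q1 2021) = 870.83×1 + 13.30×123 + 42.01×2 + 1.46×65 + 8.95×123 = 870.83 + 1635.9 + 84.02 + 94.9 + 1100.85 = 3786.5
Index = 3969.89 / 3786.5 × 100 = 104.8433

104.84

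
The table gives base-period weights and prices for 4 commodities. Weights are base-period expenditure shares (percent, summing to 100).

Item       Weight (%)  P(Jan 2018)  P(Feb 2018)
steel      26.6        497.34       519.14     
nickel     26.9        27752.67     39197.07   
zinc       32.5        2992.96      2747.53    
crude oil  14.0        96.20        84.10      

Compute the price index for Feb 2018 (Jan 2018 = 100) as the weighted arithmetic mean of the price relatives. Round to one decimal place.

107.8

steel: 26.6 × (519.14/497.34) = 26.6 × 1.043833 = 27.7660
nickel: 26.9 × (39197.07/27752.67) = 26.9 × 1.412371 = 37.9928
zinc: 32.5 × (2747.53/2992.96) = 32.5 × 0.917998 = 29.8349
crude oil: 14.0 × (84.10/96.20) = 14.0 × 0.874220 = 12.2391
Index = Σ wᵢ·(p₁ᵢ/p₀ᵢ) = 27.7660 + 37.9928 + 29.8349 + 12.2391 = 107.8328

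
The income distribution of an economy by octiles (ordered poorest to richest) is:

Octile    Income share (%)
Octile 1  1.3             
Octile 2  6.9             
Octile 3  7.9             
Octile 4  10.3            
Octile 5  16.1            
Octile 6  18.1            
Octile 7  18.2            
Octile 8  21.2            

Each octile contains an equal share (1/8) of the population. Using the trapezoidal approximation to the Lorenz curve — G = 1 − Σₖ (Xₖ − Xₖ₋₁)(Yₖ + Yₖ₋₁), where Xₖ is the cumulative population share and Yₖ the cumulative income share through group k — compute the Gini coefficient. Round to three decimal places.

0.290

Cumulative income shares Yₖ: 0.0130, 0.0820, 0.1610, 0.2640, 0.4250, 0.6060, 0.7880, 1.0000
Σ (Xₖ−Xₖ₋₁)(Yₖ+Yₖ₋₁) = (1/8)(0.0130+0.0000) + (1/8)(0.0820+0.0130) + (1/8)(0.1610+0.0820) + (1/8)(0.2640+0.1610) + (1/8)(0.4250+0.2640) + (1/8)(0.6060+0.4250) + (1/8)(0.7880+0.6060) + (1/8)(1.0000+0.7880)
  = 0.0016 + 0.0119 + 0.0304 + 0.0531 + 0.0861 + 0.1289 + 0.1743 + 0.2235 = 0.7098
G = 1 − 0.7098 = 0.2902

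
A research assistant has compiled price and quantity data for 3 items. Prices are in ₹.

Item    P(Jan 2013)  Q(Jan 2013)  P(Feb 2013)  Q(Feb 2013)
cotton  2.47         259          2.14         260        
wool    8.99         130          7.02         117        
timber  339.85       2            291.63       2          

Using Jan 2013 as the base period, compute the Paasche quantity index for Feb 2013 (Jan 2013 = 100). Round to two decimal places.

95.65

Paasche quantity index uses current-period prices as weights.
ΣP(Feb 2013)·Q(Feb 2013) = 2.14×260 + 7.02×117 + 291.63×2 = 556.4 + 821.34 + 583.26 = 1961
ΣP(Feb 2013)·Q(Jan 2013) = 2.14×259 + 7.02×130 + 291.63×2 = 554.26 + 912.6 + 583.26 = 2050.12
Index = 1961 / 2050.12 × 100 = 95.6529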